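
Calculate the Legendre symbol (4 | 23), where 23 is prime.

Euler's criterion: (4/23) ≡ 4^11 (mod 23).
4^2 ≡ 16 (mod 23)
4^4 ≡ 3 (mod 23)
4^8 ≡ 9 (mod 23)
4^11 = 4^(8+2+1) ≡ 1 (mod 23).
Result is 1, so (4/23) = 1.

1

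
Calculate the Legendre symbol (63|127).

Euler's criterion: (63/127) ≡ 63^63 (mod 127).
63^2 ≡ 32 (mod 127)
63^4 ≡ 8 (mod 127)
63^8 ≡ 64 (mod 127)
63^16 ≡ 32 (mod 127)
63^32 ≡ 8 (mod 127)
63^63 = 63^(32+16+8+4+2+1) ≡ 126 (mod 127).
Result is 126 ≡ −1, so (63/127) = −1.

-1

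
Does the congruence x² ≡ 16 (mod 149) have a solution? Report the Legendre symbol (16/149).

1

Euler's criterion: (16/149) ≡ 16^74 (mod 149).
16^2 ≡ 107 (mod 149)
16^4 ≡ 125 (mod 149)
16^8 ≡ 129 (mod 149)
16^16 ≡ 102 (mod 149)
16^32 ≡ 123 (mod 149)
16^64 ≡ 80 (mod 149)
16^74 = 16^(64+8+2) ≡ 1 (mod 149).
Result is 1, so (16/149) = 1.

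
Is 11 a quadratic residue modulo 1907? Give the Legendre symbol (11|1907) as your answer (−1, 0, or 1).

-1

Reciprocity: 11 ≡ 3 and 1907 ≡ 3 (mod 4), so (11/1907) = −(1907/11).
Reduce top mod 11: now compute (4/11).
Pull out 2^2: since 11 ≡ 3 (mod 8), (2/11) = -1, so (2/11)^2 = +1.
Reached (1/11) = 1. Collecting the sign flips along the way, the symbol is -1.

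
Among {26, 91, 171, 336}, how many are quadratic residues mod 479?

(26/479) = -1 → non-residue.
(91/479) = -1 → non-residue.
(171/479) = -1 → non-residue.
(336/479) = +1 → QR.
Total quadratic residues among the 4: 1.

1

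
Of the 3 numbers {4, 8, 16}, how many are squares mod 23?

3

(4/23) = +1 → QR.
(8/23) = +1 → QR.
(16/23) = +1 → QR.
Total quadratic residues among the 3: 3.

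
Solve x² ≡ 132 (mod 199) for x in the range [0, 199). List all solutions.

Since 199 ≡ 3 (mod 4), a square root of 132 is 132^((199+1)/4) = 132^50 mod 199.
Repeated squaring: 132^2≡111, 132^4≡182, 132^8≡90, 132^16≡140, 132^32≡98 (mod 199).
132^50 = 132^(32+16+2) ≡ 172 (mod 199).
Check: 172² = 29584 ≡ 132 (mod 199). The two roots are 27 and 172.

27, 172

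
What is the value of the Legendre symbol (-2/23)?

First reduce: -2 ≡ 21 (mod 23).
Reciprocity: 21 ≡ 1 and 23 ≡ 3 (mod 4), so (21/23) = +(23/21).
Reduce top mod 21: now compute (2/21).
Pull out 2: since 21 ≡ 5 (mod 8), (2/21) = -1.
Reached (1/21) = 1. Collecting the sign flips along the way, the symbol is -1.

-1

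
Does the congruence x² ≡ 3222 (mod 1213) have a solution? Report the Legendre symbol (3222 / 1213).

-1

First reduce: 3222 ≡ 796 (mod 1213).
Pull out 2^2: since 1213 ≡ 5 (mod 8), (2/1213) = -1, so (2/1213)^2 = +1.
Reciprocity: 199 ≡ 3 and 1213 ≡ 1 (mod 4), so (199/1213) = +(1213/199).
Reduce top mod 199: now compute (19/199).
Reciprocity: 19 ≡ 3 and 199 ≡ 3 (mod 4), so (19/199) = −(199/19).
Reduce top mod 19: now compute (9/19).
Reciprocity: 9 ≡ 1 and 19 ≡ 3 (mod 4), so (9/19) = +(19/9).
Reduce top mod 9: now compute (1/9).
Reached (1/9) = 1. Collecting the sign flips along the way, the symbol is -1.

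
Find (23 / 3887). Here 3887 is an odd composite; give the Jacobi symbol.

Reciprocity: 23 ≡ 3 and 3887 ≡ 3 (mod 4), so (23/3887) = −(3887/23).
Reduce top mod 23: now compute (0/23).
Top reduces to 0: gcd > 1, so the symbol is 0.

0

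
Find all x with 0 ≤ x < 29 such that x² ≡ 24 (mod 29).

29 ≡ 1 (mod 4), so we find a root by search.
Trying successive values, 13² = 169 ≡ 24 (mod 29). The other root is 29 − 13 = 16.

13, 16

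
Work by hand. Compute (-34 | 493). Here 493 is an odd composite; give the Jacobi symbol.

First reduce: -34 ≡ 459 (mod 493).
Reciprocity: 459 ≡ 3 and 493 ≡ 1 (mod 4), so (459/493) = +(493/459).
Reduce top mod 459: now compute (34/459).
Pull out 2: since 459 ≡ 3 (mod 8), (2/459) = -1.
Reciprocity: 17 ≡ 1 and 459 ≡ 3 (mod 4), so (17/459) = +(459/17).
Reduce top mod 17: now compute (0/17).
Top reduces to 0: gcd > 1, so the symbol is 0.

0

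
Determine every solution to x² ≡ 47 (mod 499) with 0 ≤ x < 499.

105, 394

Since 499 ≡ 3 (mod 4), a square root of 47 is 47^((499+1)/4) = 47^125 mod 499.
Repeated squaring: 47^2≡213, 47^4≡459, 47^8≡103, 47^16≡130, 47^32≡433, 47^64≡364 (mod 499).
47^125 = 47^(64+32+16+8+4+1) ≡ 105 (mod 499).
Check: 105² = 11025 ≡ 47 (mod 499). The two roots are 105 and 394.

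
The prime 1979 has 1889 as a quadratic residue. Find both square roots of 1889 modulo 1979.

605, 1374

Since 1979 ≡ 3 (mod 4), a square root of 1889 is 1889^((1979+1)/4) = 1889^495 mod 1979.
Repeated squaring: 1889^2≡184, 1889^4≡213, 1889^8≡1831, 1889^16≡135, 1889^32≡414, 1889^64≡1202, 1889^128≡134, 1889^256≡145 (mod 1979).
1889^495 = 1889^(256+128+64+32+8+4+2+1) ≡ 605 (mod 1979).
Check: 605² = 366025 ≡ 1889 (mod 1979). The two roots are 605 and 1374.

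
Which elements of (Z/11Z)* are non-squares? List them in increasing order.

2 6 7 8 10

Square k = 1,…,5 (k and 11−k give the same square):
1²=1, 2²=4, 3²=9, 4²≡5, 5²≡3 (mod 11).
The residues are {1, 3, 4, 5, 9}; the non-residues are the remaining 5 nonzero classes.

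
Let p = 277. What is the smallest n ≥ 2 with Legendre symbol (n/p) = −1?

(2/277) = −1, so 2 is the smallest positive non-residue mod 277.

2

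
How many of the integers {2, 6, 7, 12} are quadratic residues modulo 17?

1

(2/17) = +1 → QR.
(6/17) = -1 → non-residue.
(7/17) = -1 → non-residue.
(12/17) = -1 → non-residue.
Total quadratic residues among the 4: 1.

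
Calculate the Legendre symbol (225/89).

1

Euler's criterion: (225/89) ≡ 47^44 (mod 89).
47^2 ≡ 73 (mod 89)
47^4 ≡ 78 (mod 89)
47^8 ≡ 32 (mod 89)
47^16 ≡ 45 (mod 89)
47^32 ≡ 67 (mod 89)
47^44 = 47^(32+8+4) ≡ 1 (mod 89).
Result is 1, so (225/89) = 1.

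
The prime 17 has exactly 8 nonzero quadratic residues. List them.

1 2 4 8 9 13 15 16

Square k = 1,…,8 (k and 17−k give the same square):
1²=1, 2²=4, 3²=9, 4²=16, 5²≡8, 6²≡2, 7²≡15, 8²≡13 (mod 17).
So the quadratic residues mod 17 are {1, 2, 4, 8, 9, 13, 15, 16}.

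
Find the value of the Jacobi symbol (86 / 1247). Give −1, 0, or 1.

Pull out 2: since 1247 ≡ 7 (mod 8), (2/1247) = +1.
Reciprocity: 43 ≡ 3 and 1247 ≡ 3 (mod 4), so (43/1247) = −(1247/43).
Reduce top mod 43: now compute (0/43).
Top reduces to 0: gcd > 1, so the symbol is 0.

0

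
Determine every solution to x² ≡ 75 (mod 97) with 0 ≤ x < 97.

47, 50

97 ≡ 1 (mod 4), so we find a root by search.
Trying successive values, 47² = 2209 ≡ 75 (mod 97). The other root is 97 − 47 = 50.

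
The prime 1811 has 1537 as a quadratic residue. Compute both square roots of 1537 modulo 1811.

Since 1811 ≡ 3 (mod 4), a square root of 1537 is 1537^((1811+1)/4) = 1537^453 mod 1811.
Repeated squaring: 1537^2≡825, 1537^4≡1500, 1537^8≡738, 1537^16≡1344, 1537^32≡769, 1537^64≡975, 1537^128≡1661, 1537^256≡768 (mod 1811).
1537^453 = 1537^(256+128+64+4+1) ≡ 1196 (mod 1811).
Check: 1196² = 1430416 ≡ 1537 (mod 1811). The two roots are 615 and 1196.

615, 1196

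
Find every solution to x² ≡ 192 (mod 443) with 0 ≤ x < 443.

39, 404

Since 443 ≡ 3 (mod 4), a square root of 192 is 192^((443+1)/4) = 192^111 mod 443.
Repeated squaring: 192^2≡95, 192^4≡165, 192^8≡202, 192^16≡48, 192^32≡89, 192^64≡390 (mod 443).
192^111 = 192^(64+32+8+4+2+1) ≡ 39 (mod 443).
Check: 39² = 1521 ≡ 192 (mod 443). The two roots are 39 and 404.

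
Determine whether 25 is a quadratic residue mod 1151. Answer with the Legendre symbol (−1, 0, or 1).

1

Reciprocity: 25 ≡ 1 and 1151 ≡ 3 (mod 4), so (25/1151) = +(1151/25).
Reduce top mod 25: now compute (1/25).
Reached (1/25) = 1. Collecting the sign flips along the way, the symbol is +1.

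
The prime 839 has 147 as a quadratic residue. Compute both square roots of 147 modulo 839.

287, 552

Since 839 ≡ 3 (mod 4), a square root of 147 is 147^((839+1)/4) = 147^210 mod 839.
Repeated squaring: 147^2≡634, 147^4≡75, 147^8≡591, 147^16≡257, 147^32≡607, 147^64≡128, 147^128≡443 (mod 839).
147^210 = 147^(128+64+16+2) ≡ 552 (mod 839).
Check: 552² = 304704 ≡ 147 (mod 839). The two roots are 287 and 552.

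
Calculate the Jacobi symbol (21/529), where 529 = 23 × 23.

1

Reciprocity: 21 ≡ 1 and 529 ≡ 1 (mod 4), so (21/529) = +(529/21).
Reduce top mod 21: now compute (4/21).
Pull out 2^2: since 21 ≡ 5 (mod 8), (2/21) = -1, so (2/21)^2 = +1.
Reached (1/21) = 1. Collecting the sign flips along the way, the symbol is +1.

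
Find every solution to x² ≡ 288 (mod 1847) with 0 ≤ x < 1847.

516, 1331

Since 1847 ≡ 3 (mod 4), a square root of 288 is 288^((1847+1)/4) = 288^462 mod 1847.
Repeated squaring: 288^2≡1676, 288^4≡1536, 288^8≡677, 288^16≡273, 288^32≡649, 288^64≡85, 288^128≡1684, 288^256≡711 (mod 1847).
288^462 = 288^(256+128+64+8+4+2) ≡ 1331 (mod 1847).
Check: 1331² = 1771561 ≡ 288 (mod 1847). The two roots are 516 and 1331.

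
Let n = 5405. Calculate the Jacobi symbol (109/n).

Reciprocity: 109 ≡ 1 and 5405 ≡ 1 (mod 4), so (109/5405) = +(5405/109).
Reduce top mod 109: now compute (64/109).
Pull out 2^6: since 109 ≡ 5 (mod 8), (2/109) = -1, so (2/109)^6 = +1.
Reached (1/109) = 1. Collecting the sign flips along the way, the symbol is +1.

1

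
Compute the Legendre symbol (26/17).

Euler's criterion: (26/17) ≡ 9^8 (mod 17).
9^2 ≡ 13 (mod 17)
9^4 ≡ 16 (mod 17)
9^8 ≡ 1 (mod 17)
9^8 = 9^(8) ≡ 1 (mod 17).
Result is 1, so (26/17) = 1.

1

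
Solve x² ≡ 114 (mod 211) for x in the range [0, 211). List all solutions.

89, 122

Since 211 ≡ 3 (mod 4), a square root of 114 is 114^((211+1)/4) = 114^53 mod 211.
Repeated squaring: 114^2≡125, 114^4≡11, 114^8≡121, 114^16≡82, 114^32≡183 (mod 211).
114^53 = 114^(32+16+4+1) ≡ 122 (mod 211).
Check: 122² = 14884 ≡ 114 (mod 211). The two roots are 89 and 122.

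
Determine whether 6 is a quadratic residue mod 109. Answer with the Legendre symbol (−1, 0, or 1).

-1

Pull out 2: since 109 ≡ 5 (mod 8), (2/109) = -1.
Reciprocity: 3 ≡ 3 and 109 ≡ 1 (mod 4), so (3/109) = +(109/3).
Reduce top mod 3: now compute (1/3).
Reached (1/3) = 1. Collecting the sign flips along the way, the symbol is -1.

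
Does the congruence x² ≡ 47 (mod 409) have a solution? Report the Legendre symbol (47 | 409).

-1

Euler's criterion: (47/409) ≡ 47^204 (mod 409).
47^2 ≡ 164 (mod 409)
47^4 ≡ 311 (mod 409)
47^8 ≡ 197 (mod 409)
47^16 ≡ 363 (mod 409)
47^32 ≡ 71 (mod 409)
47^64 ≡ 133 (mod 409)
47^128 ≡ 102 (mod 409)
47^204 = 47^(128+64+8+4) ≡ 408 (mod 409).
Result is 408 ≡ −1, so (47/409) = −1.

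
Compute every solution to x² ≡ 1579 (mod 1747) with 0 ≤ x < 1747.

607, 1140

Since 1747 ≡ 3 (mod 4), a square root of 1579 is 1579^((1747+1)/4) = 1579^437 mod 1747.
Repeated squaring: 1579^2≡272, 1579^4≡610, 1579^8≡1736, 1579^16≡121, 1579^32≡665, 1579^64≡234, 1579^128≡599, 1579^256≡666 (mod 1747).
1579^437 = 1579^(256+128+32+16+4+1) ≡ 1140 (mod 1747).
Check: 1140² = 1299600 ≡ 1579 (mod 1747). The two roots are 607 and 1140.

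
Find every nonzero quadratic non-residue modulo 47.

Square k = 1,…,23 (k and 47−k give the same square):
1²=1, 2²=4, 3²=9, 4²=16, 5²=25, 6²=36, 7²≡2, 8²≡17, 9²≡34, 10²≡6, 11²≡27, 12²≡3, 13²≡28, 14²≡8, 15²≡37, 16²≡21, 17²≡7, 18²≡42, 19²≡32, 20²≡24, 21²≡18, 22²≡14, 23²≡12 (mod 47).
The residues are {1, 2, 3, 4, 6, 7, 8, 9, 12, 14, 16, 17, 18, 21, 24, 25, 27, 28, 32, 34, 36, 37, 42}; the non-residues are the remaining 23 nonzero classes.

5 10 11 13 15 19 20 22 23 26 29 30 31 33 35 38 39 40 41 43 44 45 46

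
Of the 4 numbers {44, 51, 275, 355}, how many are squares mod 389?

(44/389) = +1 → QR.
(51/389) = -1 → non-residue.
(275/389) = +1 → QR.
(355/389) = -1 → non-residue.
Total quadratic residues among the 4: 2.

2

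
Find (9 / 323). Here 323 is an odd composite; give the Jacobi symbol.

Reciprocity: 9 ≡ 1 and 323 ≡ 3 (mod 4), so (9/323) = +(323/9).
Reduce top mod 9: now compute (8/9).
Pull out 2^3: since 9 ≡ 1 (mod 8), (2/9) = +1, so (2/9)^3 = +1.
Reached (1/9) = 1. Collecting the sign flips along the way, the symbol is +1.

1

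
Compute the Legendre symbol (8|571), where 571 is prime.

Pull out 2^3: since 571 ≡ 3 (mod 8), (2/571) = -1, so (2/571)^3 = -1.
Reached (1/571) = 1. Collecting the sign flips along the way, the symbol is -1.

-1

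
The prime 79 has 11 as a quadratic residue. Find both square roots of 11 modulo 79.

Since 79 ≡ 3 (mod 4), a square root of 11 is 11^((79+1)/4) = 11^20 mod 79.
Repeated squaring: 11^2≡42, 11^4≡26, 11^8≡44, 11^16≡40 (mod 79).
11^20 = 11^(16+4) ≡ 13 (mod 79).
Check: 13² = 169 ≡ 11 (mod 79). The two roots are 13 and 66.

13, 66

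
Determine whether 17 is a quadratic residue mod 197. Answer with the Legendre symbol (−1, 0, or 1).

-1

Reciprocity: 17 ≡ 1 and 197 ≡ 1 (mod 4), so (17/197) = +(197/17).
Reduce top mod 17: now compute (10/17).
Pull out 2: since 17 ≡ 1 (mod 8), (2/17) = +1.
Reciprocity: 5 ≡ 1 and 17 ≡ 1 (mod 4), so (5/17) = +(17/5).
Reduce top mod 5: now compute (2/5).
Pull out 2: since 5 ≡ 5 (mod 8), (2/5) = -1.
Reached (1/5) = 1. Collecting the sign flips along the way, the symbol is -1.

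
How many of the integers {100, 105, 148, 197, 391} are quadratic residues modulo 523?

(100/523) = +1 → QR.
(105/523) = +1 → QR.
(148/523) = -1 → non-residue.
(197/523) = -1 → non-residue.
(391/523) = +1 → QR.
Total quadratic residues among the 5: 3.

3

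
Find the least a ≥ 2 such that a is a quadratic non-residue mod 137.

3

(2/137) = +1, so 2 is a residue.
(3/137) = −1, so 3 is the smallest positive non-residue mod 137.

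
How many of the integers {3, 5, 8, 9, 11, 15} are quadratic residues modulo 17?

(3/17) = -1 → non-residue.
(5/17) = -1 → non-residue.
(8/17) = +1 → QR.
(9/17) = +1 → QR.
(11/17) = -1 → non-residue.
(15/17) = +1 → QR.
Total quadratic residues among the 6: 3.

3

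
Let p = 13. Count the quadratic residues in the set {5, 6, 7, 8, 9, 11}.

(5/13) = -1 → non-residue.
(6/13) = -1 → non-residue.
(7/13) = -1 → non-residue.
(8/13) = -1 → non-residue.
(9/13) = +1 → QR.
(11/13) = -1 → non-residue.
Total quadratic residues among the 6: 1.

1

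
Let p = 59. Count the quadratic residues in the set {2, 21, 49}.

(2/59) = -1 → non-residue.
(21/59) = +1 → QR.
(49/59) = +1 → QR.
Total quadratic residues among the 3: 2.

2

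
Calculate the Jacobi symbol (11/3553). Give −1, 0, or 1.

0

Reciprocity: 11 ≡ 3 and 3553 ≡ 1 (mod 4), so (11/3553) = +(3553/11).
Reduce top mod 11: now compute (0/11).
Top reduces to 0: gcd > 1, so the symbol is 0.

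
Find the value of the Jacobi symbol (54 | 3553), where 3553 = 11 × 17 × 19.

1

Pull out 2: since 3553 ≡ 1 (mod 8), (2/3553) = +1.
Reciprocity: 27 ≡ 3 and 3553 ≡ 1 (mod 4), so (27/3553) = +(3553/27).
Reduce top mod 27: now compute (16/27).
Pull out 2^4: since 27 ≡ 3 (mod 8), (2/27) = -1, so (2/27)^4 = +1.
Reached (1/27) = 1. Collecting the sign flips along the way, the symbol is +1.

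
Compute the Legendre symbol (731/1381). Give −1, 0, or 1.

Reciprocity: 731 ≡ 3 and 1381 ≡ 1 (mod 4), so (731/1381) = +(1381/731).
Reduce top mod 731: now compute (650/731).
Pull out 2: since 731 ≡ 3 (mod 8), (2/731) = -1.
Reciprocity: 325 ≡ 1 and 731 ≡ 3 (mod 4), so (325/731) = +(731/325).
Reduce top mod 325: now compute (81/325).
Reciprocity: 81 ≡ 1 and 325 ≡ 1 (mod 4), so (81/325) = +(325/81).
Reduce top mod 81: now compute (1/81).
Reached (1/81) = 1. Collecting the sign flips along the way, the symbol is -1.

-1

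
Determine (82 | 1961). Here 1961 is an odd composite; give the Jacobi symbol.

-1

Pull out 2: since 1961 ≡ 1 (mod 8), (2/1961) = +1.
Reciprocity: 41 ≡ 1 and 1961 ≡ 1 (mod 4), so (41/1961) = +(1961/41).
Reduce top mod 41: now compute (34/41).
Pull out 2: since 41 ≡ 1 (mod 8), (2/41) = +1.
Reciprocity: 17 ≡ 1 and 41 ≡ 1 (mod 4), so (17/41) = +(41/17).
Reduce top mod 17: now compute (7/17).
Reciprocity: 7 ≡ 3 and 17 ≡ 1 (mod 4), so (7/17) = +(17/7).
Reduce top mod 7: now compute (3/7).
Reciprocity: 3 ≡ 3 and 7 ≡ 3 (mod 4), so (3/7) = −(7/3).
Reduce top mod 3: now compute (1/3).
Reached (1/3) = 1. Collecting the sign flips along the way, the symbol is -1.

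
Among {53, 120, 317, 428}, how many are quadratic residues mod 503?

1

(53/503) = -1 → non-residue.
(120/503) = -1 → non-residue.
(317/503) = +1 → QR.
(428/503) = -1 → non-residue.
Total quadratic residues among the 4: 1.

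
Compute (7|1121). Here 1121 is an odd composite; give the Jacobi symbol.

1

Reciprocity: 7 ≡ 3 and 1121 ≡ 1 (mod 4), so (7/1121) = +(1121/7).
Reduce top mod 7: now compute (1/7).
Reached (1/7) = 1. Collecting the sign flips along the way, the symbol is +1.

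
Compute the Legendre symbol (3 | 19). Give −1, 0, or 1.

Reciprocity: 3 ≡ 3 and 19 ≡ 3 (mod 4), so (3/19) = −(19/3).
Reduce top mod 3: now compute (1/3).
Reached (1/3) = 1. Collecting the sign flips along the way, the symbol is -1.

-1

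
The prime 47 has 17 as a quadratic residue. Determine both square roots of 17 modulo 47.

Since 47 ≡ 3 (mod 4), a square root of 17 is 17^((47+1)/4) = 17^12 mod 47.
Repeated squaring: 17^2≡7, 17^4≡2, 17^8≡4 (mod 47).
17^12 = 17^(8+4) ≡ 8 (mod 47).
Check: 8² = 64 ≡ 17 (mod 47). The two roots are 8 and 39.

8, 39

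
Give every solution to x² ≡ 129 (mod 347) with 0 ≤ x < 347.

Since 347 ≡ 3 (mod 4), a square root of 129 is 129^((347+1)/4) = 129^87 mod 347.
Repeated squaring: 129^2≡332, 129^4≡225, 129^8≡310, 129^16≡328, 129^32≡14, 129^64≡196 (mod 347).
129^87 = 129^(64+16+4+2+1) ≡ 167 (mod 347).
Check: 167² = 27889 ≡ 129 (mod 347). The two roots are 167 and 180.

167, 180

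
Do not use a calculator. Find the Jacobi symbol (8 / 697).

Pull out 2^3: since 697 ≡ 1 (mod 8), (2/697) = +1, so (2/697)^3 = +1.
Reached (1/697) = 1. Collecting the sign flips along the way, the symbol is +1.

1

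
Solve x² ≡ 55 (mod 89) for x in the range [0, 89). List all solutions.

89 ≡ 1 (mod 4), so we find a root by search.
Trying successive values, 12² = 144 ≡ 55 (mod 89). The other root is 89 − 12 = 77.

12, 77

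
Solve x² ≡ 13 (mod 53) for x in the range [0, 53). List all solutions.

53 ≡ 1 (mod 4), so we find a root by search.
Trying successive values, 15² = 225 ≡ 13 (mod 53). The other root is 53 − 15 = 38.

15, 38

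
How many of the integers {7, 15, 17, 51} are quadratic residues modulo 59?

4

(7/59) = +1 → QR.
(15/59) = +1 → QR.
(17/59) = +1 → QR.
(51/59) = +1 → QR.
Total quadratic residues among the 4: 4.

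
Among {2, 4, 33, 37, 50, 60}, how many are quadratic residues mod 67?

4

(2/67) = -1 → non-residue.
(4/67) = +1 → QR.
(33/67) = +1 → QR.
(37/67) = +1 → QR.
(50/67) = -1 → non-residue.
(60/67) = +1 → QR.
Total quadratic residues among the 6: 4.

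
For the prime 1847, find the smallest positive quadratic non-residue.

(2/1847) = +1, so 2 is a residue.
(3/1847) = +1, so 3 is a residue.
(4/1847) = +1, so 4 is a residue.
(5/1847) = −1, so 5 is the smallest positive non-residue mod 1847.

5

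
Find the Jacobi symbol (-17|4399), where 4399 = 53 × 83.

First reduce: -17 ≡ 4382 (mod 4399).
Pull out 2: since 4399 ≡ 7 (mod 8), (2/4399) = +1.
Reciprocity: 2191 ≡ 3 and 4399 ≡ 3 (mod 4), so (2191/4399) = −(4399/2191).
Reduce top mod 2191: now compute (17/2191).
Reciprocity: 17 ≡ 1 and 2191 ≡ 3 (mod 4), so (17/2191) = +(2191/17).
Reduce top mod 17: now compute (15/17).
Reciprocity: 15 ≡ 3 and 17 ≡ 1 (mod 4), so (15/17) = +(17/15).
Reduce top mod 15: now compute (2/15).
Pull out 2: since 15 ≡ 7 (mod 8), (2/15) = +1.
Reached (1/15) = 1. Collecting the sign flips along the way, the symbol is -1.

-1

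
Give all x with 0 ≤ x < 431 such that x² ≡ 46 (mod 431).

66, 365

Since 431 ≡ 3 (mod 4), a square root of 46 is 46^((431+1)/4) = 46^108 mod 431.
Repeated squaring: 46^2≡392, 46^4≡228, 46^8≡264, 46^16≡305, 46^32≡360, 46^64≡300 (mod 431).
46^108 = 46^(64+32+8+4) ≡ 66 (mod 431).
Check: 66² = 4356 ≡ 46 (mod 431). The two roots are 66 and 365.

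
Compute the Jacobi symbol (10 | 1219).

-1

Pull out 2: since 1219 ≡ 3 (mod 8), (2/1219) = -1.
Reciprocity: 5 ≡ 1 and 1219 ≡ 3 (mod 4), so (5/1219) = +(1219/5).
Reduce top mod 5: now compute (4/5).
Pull out 2^2: since 5 ≡ 5 (mod 8), (2/5) = -1, so (2/5)^2 = +1.
Reached (1/5) = 1. Collecting the sign flips along the way, the symbol is -1.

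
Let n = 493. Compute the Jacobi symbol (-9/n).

First reduce: -9 ≡ 484 (mod 493).
Pull out 2^2: since 493 ≡ 5 (mod 8), (2/493) = -1, so (2/493)^2 = +1.
Reciprocity: 121 ≡ 1 and 493 ≡ 1 (mod 4), so (121/493) = +(493/121).
Reduce top mod 121: now compute (9/121).
Reciprocity: 9 ≡ 1 and 121 ≡ 1 (mod 4), so (9/121) = +(121/9).
Reduce top mod 9: now compute (4/9).
Pull out 2^2: since 9 ≡ 1 (mod 8), (2/9) = +1, so (2/9)^2 = +1.
Reached (1/9) = 1. Collecting the sign flips along the way, the symbol is +1.

1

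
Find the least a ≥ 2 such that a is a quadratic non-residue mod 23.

5

(2/23) = +1, so 2 is a residue.
(3/23) = +1, so 3 is a residue.
(4/23) = +1, so 4 is a residue.
(5/23) = −1, so 5 is the smallest positive non-residue mod 23.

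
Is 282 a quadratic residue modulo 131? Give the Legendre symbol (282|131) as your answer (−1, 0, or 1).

First reduce: 282 ≡ 20 (mod 131).
Pull out 2^2: since 131 ≡ 3 (mod 8), (2/131) = -1, so (2/131)^2 = +1.
Reciprocity: 5 ≡ 1 and 131 ≡ 3 (mod 4), so (5/131) = +(131/5).
Reduce top mod 5: now compute (1/5).
Reached (1/5) = 1. Collecting the sign flips along the way, the symbol is +1.

1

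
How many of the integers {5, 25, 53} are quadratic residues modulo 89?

(5/89) = +1 → QR.
(25/89) = +1 → QR.
(53/89) = +1 → QR.
Total quadratic residues among the 3: 3.

3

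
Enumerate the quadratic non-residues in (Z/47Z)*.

Square k = 1,…,23 (k and 47−k give the same square):
1²=1, 2²=4, 3²=9, 4²=16, 5²=25, 6²=36, 7²≡2, 8²≡17, 9²≡34, 10²≡6, 11²≡27, 12²≡3, 13²≡28, 14²≡8, 15²≡37, 16²≡21, 17²≡7, 18²≡42, 19²≡32, 20²≡24, 21²≡18, 22²≡14, 23²≡12 (mod 47).
The residues are {1, 2, 3, 4, 6, 7, 8, 9, 12, 14, 16, 17, 18, 21, 24, 25, 27, 28, 32, 34, 36, 37, 42}; the non-residues are the remaining 23 nonzero classes.

5, 10, 11, 13, 15, 19, 20, 22, 23, 26, 29, 30, 31, 33, 35, 38, 39, 40, 41, 43, 44, 45, 46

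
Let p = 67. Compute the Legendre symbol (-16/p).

-1

First reduce: -16 ≡ 51 (mod 67).
Reciprocity: 51 ≡ 3 and 67 ≡ 3 (mod 4), so (51/67) = −(67/51).
Reduce top mod 51: now compute (16/51).
Pull out 2^4: since 51 ≡ 3 (mod 8), (2/51) = -1, so (2/51)^4 = +1.
Reached (1/51) = 1. Collecting the sign flips along the way, the symbol is -1.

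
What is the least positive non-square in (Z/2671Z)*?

3

(2/2671) = +1, so 2 is a residue.
(3/2671) = −1, so 3 is the smallest positive non-residue mod 2671.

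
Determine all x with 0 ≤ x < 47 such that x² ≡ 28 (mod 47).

Since 47 ≡ 3 (mod 4), a square root of 28 is 28^((47+1)/4) = 28^12 mod 47.
Repeated squaring: 28^2≡32, 28^4≡37, 28^8≡6 (mod 47).
28^12 = 28^(8+4) ≡ 34 (mod 47).
Check: 34² = 1156 ≡ 28 (mod 47). The two roots are 13 and 34.

13, 34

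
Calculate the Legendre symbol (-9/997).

First reduce: -9 ≡ 988 (mod 997).
Pull out 2^2: since 997 ≡ 5 (mod 8), (2/997) = -1, so (2/997)^2 = +1.
Reciprocity: 247 ≡ 3 and 997 ≡ 1 (mod 4), so (247/997) = +(997/247).
Reduce top mod 247: now compute (9/247).
Reciprocity: 9 ≡ 1 and 247 ≡ 3 (mod 4), so (9/247) = +(247/9).
Reduce top mod 9: now compute (4/9).
Pull out 2^2: since 9 ≡ 1 (mod 8), (2/9) = +1, so (2/9)^2 = +1.
Reached (1/9) = 1. Collecting the sign flips along the way, the symbol is +1.

1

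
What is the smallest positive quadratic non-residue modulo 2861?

(2/2861) = −1, so 2 is the smallest positive non-residue mod 2861.

2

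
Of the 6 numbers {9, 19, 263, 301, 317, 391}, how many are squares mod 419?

(9/419) = +1 → QR.
(19/419) = -1 → non-residue.
(263/419) = -1 → non-residue.
(301/419) = +1 → QR.
(317/419) = -1 → non-residue.
(391/419) = -1 → non-residue.
Total quadratic residues among the 6: 2.

2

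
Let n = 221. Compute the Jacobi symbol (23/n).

-1

Reciprocity: 23 ≡ 3 and 221 ≡ 1 (mod 4), so (23/221) = +(221/23).
Reduce top mod 23: now compute (14/23).
Pull out 2: since 23 ≡ 7 (mod 8), (2/23) = +1.
Reciprocity: 7 ≡ 3 and 23 ≡ 3 (mod 4), so (7/23) = −(23/7).
Reduce top mod 7: now compute (2/7).
Pull out 2: since 7 ≡ 7 (mod 8), (2/7) = +1.
Reached (1/7) = 1. Collecting the sign flips along the way, the symbol is -1.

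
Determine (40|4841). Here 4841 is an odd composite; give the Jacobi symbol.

Pull out 2^3: since 4841 ≡ 1 (mod 8), (2/4841) = +1, so (2/4841)^3 = +1.
Reciprocity: 5 ≡ 1 and 4841 ≡ 1 (mod 4), so (5/4841) = +(4841/5).
Reduce top mod 5: now compute (1/5).
Reached (1/5) = 1. Collecting the sign flips along the way, the symbol is +1.

1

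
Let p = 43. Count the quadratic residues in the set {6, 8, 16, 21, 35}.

(6/43) = +1 → QR.
(8/43) = -1 → non-residue.
(16/43) = +1 → QR.
(21/43) = +1 → QR.
(35/43) = +1 → QR.
Total quadratic residues among the 5: 4.

4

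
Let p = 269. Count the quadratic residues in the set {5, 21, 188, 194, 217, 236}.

4

(5/269) = +1 → QR.
(21/269) = +1 → QR.
(188/269) = +1 → QR.
(194/269) = -1 → non-residue.
(217/269) = +1 → QR.
(236/269) = -1 → non-residue.
Total quadratic residues among the 6: 4.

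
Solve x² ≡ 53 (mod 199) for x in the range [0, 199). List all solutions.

75, 124

Since 199 ≡ 3 (mod 4), a square root of 53 is 53^((199+1)/4) = 53^50 mod 199.
Repeated squaring: 53^2≡23, 53^4≡131, 53^8≡47, 53^16≡20, 53^32≡2 (mod 199).
53^50 = 53^(32+16+2) ≡ 124 (mod 199).
Check: 124² = 15376 ≡ 53 (mod 199). The two roots are 75 and 124.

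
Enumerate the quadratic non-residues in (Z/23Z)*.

5, 7, 10, 11, 14, 15, 17, 19, 20, 21, 22

Square k = 1,…,11 (k and 23−k give the same square):
1²=1, 2²=4, 3²=9, 4²=16, 5²≡2, 6²≡13, 7²≡3, 8²≡18, 9²≡12, 10²≡8, 11²≡6 (mod 23).
The residues are {1, 2, 3, 4, 6, 8, 9, 12, 13, 16, 18}; the non-residues are the remaining 11 nonzero classes.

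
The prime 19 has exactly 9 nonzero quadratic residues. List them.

1,4,5,6,7,9,11,16,17

Square k = 1,…,9 (k and 19−k give the same square):
1²=1, 2²=4, 3²=9, 4²=16, 5²≡6, 6²≡17, 7²≡11, 8²≡7, 9²≡5 (mod 19).
So the quadratic residues mod 19 are {1, 4, 5, 6, 7, 9, 11, 16, 17}.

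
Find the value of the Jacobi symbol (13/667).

1

Reciprocity: 13 ≡ 1 and 667 ≡ 3 (mod 4), so (13/667) = +(667/13).
Reduce top mod 13: now compute (4/13).
Pull out 2^2: since 13 ≡ 5 (mod 8), (2/13) = -1, so (2/13)^2 = +1.
Reached (1/13) = 1. Collecting the sign flips along the way, the symbol is +1.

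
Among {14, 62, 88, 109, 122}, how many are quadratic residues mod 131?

(14/131) = -1 → non-residue.
(62/131) = +1 → QR.
(88/131) = -1 → non-residue.
(109/131) = +1 → QR.
(122/131) = -1 → non-residue.
Total quadratic residues among the 5: 2.

2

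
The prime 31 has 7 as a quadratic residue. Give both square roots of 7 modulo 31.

10, 21

Since 31 ≡ 3 (mod 4), a square root of 7 is 7^((31+1)/4) = 7^8 mod 31.
Repeated squaring: 7^2≡18, 7^4≡14, 7^8≡10 (mod 31).
7^8 = 7^(8) ≡ 10 (mod 31).
Check: 10² = 100 ≡ 7 (mod 31). The two roots are 10 and 21.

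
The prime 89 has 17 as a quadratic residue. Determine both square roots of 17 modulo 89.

89 ≡ 1 (mod 4), so we find a root by search.
Trying successive values, 27² = 729 ≡ 17 (mod 89). The other root is 89 − 27 = 62.

27, 62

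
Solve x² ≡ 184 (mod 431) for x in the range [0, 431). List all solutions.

132, 299

Since 431 ≡ 3 (mod 4), a square root of 184 is 184^((431+1)/4) = 184^108 mod 431.
Repeated squaring: 184^2≡238, 184^4≡183, 184^8≡302, 184^16≡263, 184^32≡209, 184^64≡150 (mod 431).
184^108 = 184^(64+32+8+4) ≡ 132 (mod 431).
Check: 132² = 17424 ≡ 184 (mod 431). The two roots are 132 and 299.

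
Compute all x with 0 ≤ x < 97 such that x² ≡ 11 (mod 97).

97 ≡ 1 (mod 4), so we find a root by search.
Trying successive values, 37² = 1369 ≡ 11 (mod 97). The other root is 97 − 37 = 60.

37, 60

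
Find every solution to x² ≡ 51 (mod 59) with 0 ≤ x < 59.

13, 46

Since 59 ≡ 3 (mod 4), a square root of 51 is 51^((59+1)/4) = 51^15 mod 59.
Repeated squaring: 51^2≡5, 51^4≡25, 51^8≡35 (mod 59).
51^15 = 51^(8+4+2+1) ≡ 46 (mod 59).
Check: 46² = 2116 ≡ 51 (mod 59). The two roots are 13 and 46.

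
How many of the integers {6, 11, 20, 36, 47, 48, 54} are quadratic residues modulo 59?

3

(6/59) = -1 → non-residue.
(11/59) = -1 → non-residue.
(20/59) = +1 → QR.
(36/59) = +1 → QR.
(47/59) = -1 → non-residue.
(48/59) = +1 → QR.
(54/59) = -1 → non-residue.
Total quadratic residues among the 7: 3.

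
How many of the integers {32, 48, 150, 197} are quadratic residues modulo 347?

(32/347) = -1 → non-residue.
(48/347) = +1 → QR.
(150/347) = -1 → non-residue.
(197/347) = +1 → QR.
Total quadratic residues among the 4: 2.

2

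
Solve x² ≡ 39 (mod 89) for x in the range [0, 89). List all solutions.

89 ≡ 1 (mod 4), so we find a root by search.
Trying successive values, 22² = 484 ≡ 39 (mod 89). The other root is 89 − 22 = 67.

22, 67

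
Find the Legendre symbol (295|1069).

1

Reciprocity: 295 ≡ 3 and 1069 ≡ 1 (mod 4), so (295/1069) = +(1069/295).
Reduce top mod 295: now compute (184/295).
Pull out 2^3: since 295 ≡ 7 (mod 8), (2/295) = +1, so (2/295)^3 = +1.
Reciprocity: 23 ≡ 3 and 295 ≡ 3 (mod 4), so (23/295) = −(295/23).
Reduce top mod 23: now compute (19/23).
Reciprocity: 19 ≡ 3 and 23 ≡ 3 (mod 4), so (19/23) = −(23/19).
Reduce top mod 19: now compute (4/19).
Pull out 2^2: since 19 ≡ 3 (mod 8), (2/19) = -1, so (2/19)^2 = +1.
Reached (1/19) = 1. Collecting the sign flips along the way, the symbol is +1.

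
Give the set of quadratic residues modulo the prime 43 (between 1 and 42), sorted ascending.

Square k = 1,…,21 (k and 43−k give the same square):
1²=1, 2²=4, 3²=9, 4²=16, 5²=25, 6²=36, 7²≡6, 8²≡21, 9²≡38, 10²≡14, 11²≡35, 12²≡15, 13²≡40, 14²≡24, 15²≡10, 16²≡41, 17²≡31, 18²≡23, 19²≡17, 20²≡13, 21²≡11 (mod 43).
So the quadratic residues mod 43 are {1, 4, 6, 9, 10, 11, 13, 14, 15, 16, 17, 21, 23, 24, 25, 31, 35, 36, 38, 40, 41}.

1, 4, 6, 9, 10, 11, 13, 14, 15, 16, 17, 21, 23, 24, 25, 31, 35, 36, 38, 40, 41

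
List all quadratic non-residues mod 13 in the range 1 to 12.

Square k = 1,…,6 (k and 13−k give the same square):
1²=1, 2²=4, 3²=9, 4²≡3, 5²≡12, 6²≡10 (mod 13).
The residues are {1, 3, 4, 9, 10, 12}; the non-residues are the remaining 6 nonzero classes.

2 5 6 7 8 11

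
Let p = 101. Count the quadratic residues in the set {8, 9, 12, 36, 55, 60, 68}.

3

(8/101) = -1 → non-residue.
(9/101) = +1 → QR.
(12/101) = -1 → non-residue.
(36/101) = +1 → QR.
(55/101) = -1 → non-residue.
(60/101) = -1 → non-residue.
(68/101) = +1 → QR.
Total quadratic residues among the 7: 3.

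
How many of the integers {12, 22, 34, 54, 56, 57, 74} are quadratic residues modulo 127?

3

(12/127) = -1 → non-residue.
(22/127) = +1 → QR.
(34/127) = +1 → QR.
(54/127) = -1 → non-residue.
(56/127) = -1 → non-residue.
(57/127) = -1 → non-residue.
(74/127) = +1 → QR.
Total quadratic residues among the 7: 3.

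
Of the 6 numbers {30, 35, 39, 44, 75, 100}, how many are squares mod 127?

4

(30/127) = +1 → QR.
(35/127) = +1 → QR.
(39/127) = -1 → non-residue.
(44/127) = +1 → QR.
(75/127) = -1 → non-residue.
(100/127) = +1 → QR.
Total quadratic residues among the 6: 4.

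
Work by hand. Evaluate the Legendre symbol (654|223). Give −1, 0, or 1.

-1

First reduce: 654 ≡ 208 (mod 223).
Pull out 2^4: since 223 ≡ 7 (mod 8), (2/223) = +1, so (2/223)^4 = +1.
Reciprocity: 13 ≡ 1 and 223 ≡ 3 (mod 4), so (13/223) = +(223/13).
Reduce top mod 13: now compute (2/13).
Pull out 2: since 13 ≡ 5 (mod 8), (2/13) = -1.
Reached (1/13) = 1. Collecting the sign flips along the way, the symbol is -1.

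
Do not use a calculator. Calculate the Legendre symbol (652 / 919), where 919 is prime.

-1

Pull out 2^2: since 919 ≡ 7 (mod 8), (2/919) = +1, so (2/919)^2 = +1.
Reciprocity: 163 ≡ 3 and 919 ≡ 3 (mod 4), so (163/919) = −(919/163).
Reduce top mod 163: now compute (104/163).
Pull out 2^3: since 163 ≡ 3 (mod 8), (2/163) = -1, so (2/163)^3 = -1.
Reciprocity: 13 ≡ 1 and 163 ≡ 3 (mod 4), so (13/163) = +(163/13).
Reduce top mod 13: now compute (7/13).
Reciprocity: 7 ≡ 3 and 13 ≡ 1 (mod 4), so (7/13) = +(13/7).
Reduce top mod 7: now compute (6/7).
Pull out 2: since 7 ≡ 7 (mod 8), (2/7) = +1.
Reciprocity: 3 ≡ 3 and 7 ≡ 3 (mod 4), so (3/7) = −(7/3).
Reduce top mod 3: now compute (1/3).
Reached (1/3) = 1. Collecting the sign flips along the way, the symbol is -1.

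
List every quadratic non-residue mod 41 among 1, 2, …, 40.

3,6,7,11,12,13,14,15,17,19,22,24,26,27,28,29,30,34,35,38

Square k = 1,…,20 (k and 41−k give the same square):
1²=1, 2²=4, 3²=9, 4²=16, 5²=25, 6²=36, 7²≡8, 8²≡23, 9²≡40, 10²≡18, 11²≡39, 12²≡21, 13²≡5, 14²≡32, 15²≡20, 16²≡10, 17²≡2, 18²≡37, 19²≡33, 20²≡31 (mod 41).
The residues are {1, 2, 4, 5, 8, 9, 10, 16, 18, 20, 21, 23, 25, 31, 32, 33, 36, 37, 39, 40}; the non-residues are the remaining 20 nonzero classes.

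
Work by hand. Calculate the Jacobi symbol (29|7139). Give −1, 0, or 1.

1

Reciprocity: 29 ≡ 1 and 7139 ≡ 3 (mod 4), so (29/7139) = +(7139/29).
Reduce top mod 29: now compute (5/29).
Reciprocity: 5 ≡ 1 and 29 ≡ 1 (mod 4), so (5/29) = +(29/5).
Reduce top mod 5: now compute (4/5).
Pull out 2^2: since 5 ≡ 5 (mod 8), (2/5) = -1, so (2/5)^2 = +1.
Reached (1/5) = 1. Collecting the sign flips along the way, the symbol is +1.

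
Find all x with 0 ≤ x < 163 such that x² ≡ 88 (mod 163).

67, 96

Since 163 ≡ 3 (mod 4), a square root of 88 is 88^((163+1)/4) = 88^41 mod 163.
Repeated squaring: 88^2≡83, 88^4≡43, 88^8≡56, 88^16≡39, 88^32≡54 (mod 163).
88^41 = 88^(32+8+1) ≡ 96 (mod 163).
Check: 96² = 9216 ≡ 88 (mod 163). The two roots are 67 and 96.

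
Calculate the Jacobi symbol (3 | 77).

Reciprocity: 3 ≡ 3 and 77 ≡ 1 (mod 4), so (3/77) = +(77/3).
Reduce top mod 3: now compute (2/3).
Pull out 2: since 3 ≡ 3 (mod 8), (2/3) = -1.
Reached (1/3) = 1. Collecting the sign flips along the way, the symbol is -1.

-1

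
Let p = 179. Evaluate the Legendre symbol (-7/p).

First reduce: -7 ≡ 172 (mod 179).
Pull out 2^2: since 179 ≡ 3 (mod 8), (2/179) = -1, so (2/179)^2 = +1.
Reciprocity: 43 ≡ 3 and 179 ≡ 3 (mod 4), so (43/179) = −(179/43).
Reduce top mod 43: now compute (7/43).
Reciprocity: 7 ≡ 3 and 43 ≡ 3 (mod 4), so (7/43) = −(43/7).
Reduce top mod 7: now compute (1/7).
Reached (1/7) = 1. Collecting the sign flips along the way, the symbol is +1.

1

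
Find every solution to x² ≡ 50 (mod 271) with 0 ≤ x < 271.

62, 209

Since 271 ≡ 3 (mod 4), a square root of 50 is 50^((271+1)/4) = 50^68 mod 271.
Repeated squaring: 50^2≡61, 50^4≡198, 50^8≡180, 50^16≡151, 50^32≡37, 50^64≡14 (mod 271).
50^68 = 50^(64+4) ≡ 62 (mod 271).
Check: 62² = 3844 ≡ 50 (mod 271). The two roots are 62 and 209.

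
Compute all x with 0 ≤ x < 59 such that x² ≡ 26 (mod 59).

12, 47

Since 59 ≡ 3 (mod 4), a square root of 26 is 26^((59+1)/4) = 26^15 mod 59.
Repeated squaring: 26^2≡27, 26^4≡21, 26^8≡28 (mod 59).
26^15 = 26^(8+4+2+1) ≡ 12 (mod 59).
Check: 12² = 144 ≡ 26 (mod 59). The two roots are 12 and 47.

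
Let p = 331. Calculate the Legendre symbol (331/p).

First reduce: 331 ≡ 0 (mod 331).
Top reduces to 0: gcd > 1, so the symbol is 0.

0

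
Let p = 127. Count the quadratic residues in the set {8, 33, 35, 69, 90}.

(8/127) = +1 → QR.
(33/127) = -1 → non-residue.
(35/127) = +1 → QR.
(69/127) = +1 → QR.
(90/127) = -1 → non-residue.
Total quadratic residues among the 5: 3.

3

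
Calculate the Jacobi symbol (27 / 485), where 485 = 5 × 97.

-1

Reciprocity: 27 ≡ 3 and 485 ≡ 1 (mod 4), so (27/485) = +(485/27).
Reduce top mod 27: now compute (26/27).
Pull out 2: since 27 ≡ 3 (mod 8), (2/27) = -1.
Reciprocity: 13 ≡ 1 and 27 ≡ 3 (mod 4), so (13/27) = +(27/13).
Reduce top mod 13: now compute (1/13).
Reached (1/13) = 1. Collecting the sign flips along the way, the symbol is -1.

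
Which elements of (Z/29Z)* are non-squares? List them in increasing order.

2,3,8,10,11,12,14,15,17,18,19,21,26,27

Square k = 1,…,14 (k and 29−k give the same square):
1²=1, 2²=4, 3²=9, 4²=16, 5²=25, 6²≡7, 7²≡20, 8²≡6, 9²≡23, 10²≡13, 11²≡5, 12²≡28, 13²≡24, 14²≡22 (mod 29).
The residues are {1, 4, 5, 6, 7, 9, 13, 16, 20, 22, 23, 24, 25, 28}; the non-residues are the remaining 14 nonzero classes.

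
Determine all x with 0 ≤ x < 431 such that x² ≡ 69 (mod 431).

86, 345

Since 431 ≡ 3 (mod 4), a square root of 69 is 69^((431+1)/4) = 69^108 mod 431.
Repeated squaring: 69^2≡20, 69^4≡400, 69^8≡99, 69^16≡319, 69^32≡45, 69^64≡301 (mod 431).
69^108 = 69^(64+32+8+4) ≡ 345 (mod 431).
Check: 345² = 119025 ≡ 69 (mod 431). The two roots are 86 and 345.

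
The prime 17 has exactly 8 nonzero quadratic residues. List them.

Square k = 1,…,8 (k and 17−k give the same square):
1²=1, 2²=4, 3²=9, 4²=16, 5²≡8, 6²≡2, 7²≡15, 8²≡13 (mod 17).
So the quadratic residues mod 17 are {1, 2, 4, 8, 9, 13, 15, 16}.

1,2,4,8,9,13,15,16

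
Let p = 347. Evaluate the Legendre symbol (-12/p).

First reduce: -12 ≡ 335 (mod 347).
Reciprocity: 335 ≡ 3 and 347 ≡ 3 (mod 4), so (335/347) = −(347/335).
Reduce top mod 335: now compute (12/335).
Pull out 2^2: since 335 ≡ 7 (mod 8), (2/335) = +1, so (2/335)^2 = +1.
Reciprocity: 3 ≡ 3 and 335 ≡ 3 (mod 4), so (3/335) = −(335/3).
Reduce top mod 3: now compute (2/3).
Pull out 2: since 3 ≡ 3 (mod 8), (2/3) = -1.
Reached (1/3) = 1. Collecting the sign flips along the way, the symbol is -1.

-1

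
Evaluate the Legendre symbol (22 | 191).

Euler's criterion: (22/191) ≡ 22^95 (mod 191).
22^2 ≡ 102 (mod 191)
22^4 ≡ 90 (mod 191)
22^8 ≡ 78 (mod 191)
22^16 ≡ 163 (mod 191)
22^32 ≡ 20 (mod 191)
22^64 ≡ 18 (mod 191)
22^95 = 22^(64+16+8+4+2+1) ≡ 190 (mod 191).
Result is 190 ≡ −1, so (22/191) = −1.

-1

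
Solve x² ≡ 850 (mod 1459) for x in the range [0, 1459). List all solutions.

Since 1459 ≡ 3 (mod 4), a square root of 850 is 850^((1459+1)/4) = 850^365 mod 1459.
Repeated squaring: 850^2≡295, 850^4≡944, 850^8≡1146, 850^16≡216, 850^32≡1427, 850^64≡1024, 850^128≡1014, 850^256≡1060 (mod 1459).
850^365 = 850^(256+64+32+8+4+1) ≡ 1361 (mod 1459).
Check: 1361² = 1852321 ≡ 850 (mod 1459). The two roots are 98 and 1361.

98, 1361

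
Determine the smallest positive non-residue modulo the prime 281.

(2/281) = +1, so 2 is a residue.
(3/281) = −1, so 3 is the smallest positive non-residue mod 281.

3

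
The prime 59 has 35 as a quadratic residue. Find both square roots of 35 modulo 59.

Since 59 ≡ 3 (mod 4), a square root of 35 is 35^((59+1)/4) = 35^15 mod 59.
Repeated squaring: 35^2≡45, 35^4≡19, 35^8≡7 (mod 59).
35^15 = 35^(8+4+2+1) ≡ 25 (mod 59).
Check: 25² = 625 ≡ 35 (mod 59). The two roots are 25 and 34.

25, 34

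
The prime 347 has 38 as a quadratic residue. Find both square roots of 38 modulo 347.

142, 205

Since 347 ≡ 3 (mod 4), a square root of 38 is 38^((347+1)/4) = 38^87 mod 347.
Repeated squaring: 38^2≡56, 38^4≡13, 38^8≡169, 38^16≡107, 38^32≡345, 38^64≡4 (mod 347).
38^87 = 38^(64+16+4+2+1) ≡ 205 (mod 347).
Check: 205² = 42025 ≡ 38 (mod 347). The two roots are 142 and 205.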